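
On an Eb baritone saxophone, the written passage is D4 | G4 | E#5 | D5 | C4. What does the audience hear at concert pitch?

The Eb baritone saxophone sounds a major thirteenth below written, so transpose each written note down a major thirteenth.
D4 to F2
G4 to Bb2
E#5 to G#3
D5 to F3
C4 to Eb2

F2 Bb2 G#3 F3 Eb2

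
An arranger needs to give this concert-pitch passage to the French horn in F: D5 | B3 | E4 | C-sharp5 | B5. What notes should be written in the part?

Written C4 sounds as F3 on the French horn in F, so concert pitches are written a perfect fifth up.
D5 gives A5
B3 gives F#4
E4 gives B4
C#5 gives G#5
B5 gives F#6

A5 F#4 B4 G#5 F#6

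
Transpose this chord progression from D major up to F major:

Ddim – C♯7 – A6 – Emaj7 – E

D major up to F major is a minor third; each chord root moves by that interval while the quality stays the same.
Ddim: root D up a minor third → F, giving Fdim.
C♯7: root C♯ up a minor third → E, giving E7.
A6: root A up a minor third → C, giving C6.
Emaj7: root E up a minor third → G, giving Gmaj7.
E: root E up a minor third → G, giving G.

Fdim E7 C6 Gmaj7 G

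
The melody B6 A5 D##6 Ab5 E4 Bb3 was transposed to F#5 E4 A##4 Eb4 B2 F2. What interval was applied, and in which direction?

down a perfect eleventh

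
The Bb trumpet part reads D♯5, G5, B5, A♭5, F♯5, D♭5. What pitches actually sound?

C#5 F5 A5 Gb5 E5 Cb5

The Bb trumpet sounds a major second below written, so transpose each written note down a major second.
D#5 → C#5
G5 → F5
B5 → A5
Ab5 → Gb5
F#5 → E5
Db5 → Cb5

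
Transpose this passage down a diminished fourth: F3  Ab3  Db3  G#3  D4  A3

A diminished fourth down from F3 gives C#3.
Ab3 down a diminished fourth is E3.
Db3: a fourth down reaches A, and 4 semitones makes it A2.
G#3: a fourth down reaches D, and 4 semitones makes it D##3.
A diminished fourth down from D4 gives A#3.
A3 down a diminished fourth is E#3.

C#3 E3 A2 D##3 A#3 E#3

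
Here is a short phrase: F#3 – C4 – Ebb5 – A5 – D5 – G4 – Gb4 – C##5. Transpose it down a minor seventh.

G#2 D3 Fb4 B4 E4 A3 Ab3 D##4

F#3 down a minor seventh is G#2.
C4: a seventh down reaches D, and 10 semitones makes it D3.
A minor seventh down from Ebb5 gives Fb4.
A minor seventh down from A5 gives B4.
A minor seventh down from D5 gives E4.
G4: a seventh down reaches A, and 10 semitones makes it A3.
Gb4: a seventh down reaches A, and 10 semitones makes it Ab3.
C##5: a seventh down reaches D, and 10 semitones makes it D##4.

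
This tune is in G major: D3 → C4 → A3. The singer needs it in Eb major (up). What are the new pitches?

Bb3 Ab4 F4

G major to Eb major up is a minor sixth, so every note moves up by that interval.
D3 becomes Bb3
C4 becomes Ab4
A3 becomes F4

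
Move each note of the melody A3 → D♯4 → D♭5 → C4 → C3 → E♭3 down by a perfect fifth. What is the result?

A3 -> D3
D#4 -> G#3
Db5 -> Gb4
C4 -> F3
C3 -> F2
Eb3 -> Ab2

D3 G#3 Gb4 F3 F2 Ab2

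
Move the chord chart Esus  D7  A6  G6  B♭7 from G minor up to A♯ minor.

F##sus E#7 B#6 A#6 C#7

G minor up to A♯ minor is an augmented second; each chord root moves by that interval while the quality stays the same.
Esus: root E up an augmented second → F##, giving F##sus.
D7: root D up an augmented second → E#, giving E#7.
A6: root A up an augmented second → B#, giving B#6.
G6: root G up an augmented second → A#, giving A#6.
B♭7: root B♭ up an augmented second → C#, giving C#7.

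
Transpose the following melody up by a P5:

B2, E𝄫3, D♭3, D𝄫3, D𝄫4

F#3 Bbb3 Ab3 Abb3 Abb4

B2 becomes F#3
Ebb3 becomes Bbb3
Db3 becomes Ab3
Dbb3 becomes Abb3
Dbb4 becomes Abb4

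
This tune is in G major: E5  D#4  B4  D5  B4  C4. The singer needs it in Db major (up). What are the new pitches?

Bb5 A4 F5 Ab5 F5 Gb4

From G up to Db is a diminished fifth; apply that to each pitch.
E5 → Bb5
D#4 → A4
B4 → F5
D5 → Ab5
B4 → F5
C4 → Gb4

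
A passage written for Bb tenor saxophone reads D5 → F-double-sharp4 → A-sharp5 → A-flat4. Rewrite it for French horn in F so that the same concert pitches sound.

First find concert pitch: the Bb tenor saxophone sounds a major ninth below written, so D5 F-double-sharp4 A-sharp5 A-flat4 sounds C4 E#3 G#4 Gb3.
Then write for French horn in F: it sounds a perfect fifth below written, so the part must be a perfect fifth above concert.
C4 → G4
E#3 → B#3
G#4 → D#5
Gb3 → Db4

G4 B#3 D#5 Db4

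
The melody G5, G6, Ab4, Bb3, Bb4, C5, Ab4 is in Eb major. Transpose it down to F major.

From Eb down to F is a minor seventh; apply that to each pitch.
G5 -> A4
G6 -> A5
Ab4 -> Bb3
Bb3 -> C3
Bb4 -> C4
C5 -> D4
Ab4 -> Bb3

A4 A5 Bb3 C3 C4 D4 Bb3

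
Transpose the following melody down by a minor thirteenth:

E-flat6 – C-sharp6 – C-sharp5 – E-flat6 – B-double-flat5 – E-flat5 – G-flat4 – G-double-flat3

Eb6 to G4
C#6 to E#4
C#5 to E#3
Eb6 to G4
Bbb5 to Db4
Eb5 to G3
Gb4 to Bb2
Gbb3 to Bbb1

G4 E#4 E#3 G4 Db4 G3 Bb2 Bbb1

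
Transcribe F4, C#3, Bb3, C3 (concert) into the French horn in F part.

C5 G#3 F4 G3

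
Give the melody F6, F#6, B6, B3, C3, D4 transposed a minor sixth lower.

A5 A#5 D#6 D#3 E2 F#3

A minor sixth down from F6 gives A5.
F#6: a sixth down reaches A, and 8 semitones makes it A#5.
A minor sixth down from B6 gives D#6.
B3 down a minor sixth is D#3.
C3 down a minor sixth is E2.
A minor sixth down from D4 gives F#3.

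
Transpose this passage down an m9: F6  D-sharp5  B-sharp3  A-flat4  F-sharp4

F6 to E5
D#5 to C##4
B#3 to A##2
Ab4 to G3
F#4 to E#3

E5 C##4 A##2 G3 E#3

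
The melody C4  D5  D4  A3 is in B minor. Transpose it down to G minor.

Ab3 Bb4 Bb3 F3

B minor to G minor down is a major third, so every note moves down by that interval.
C4 to Ab3
D5 to Bb4
D4 to Bb3
A3 to F3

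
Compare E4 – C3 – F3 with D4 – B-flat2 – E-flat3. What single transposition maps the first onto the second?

down a major second

From E4 to D4 is 2 letter names — a second of some quality.
D4 to E4 is 2 semitones, which makes it a major second; the second version is lower, so the direction is down.
Checking another pair — F3 → Eb3 — gives the same interval.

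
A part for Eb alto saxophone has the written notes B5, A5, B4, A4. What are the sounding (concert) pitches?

D5 C5 D4 C4

Written C4 on the Eb alto saxophone sounds as Eb3, a major sixth lower; apply that shift to every note.
B5 -> D5
A5 -> C5
B4 -> D4
A4 -> C4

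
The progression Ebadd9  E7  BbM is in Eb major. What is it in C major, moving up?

Eb major up to C major is a major sixth; each chord root moves by that interval while the quality stays the same.
Ebadd9: root Eb up a major sixth → C, giving Cadd9.
E7: root E up a major sixth → C#, giving C#7.
BbM: root Bb up a major sixth → G, giving GM.

Cadd9 C#7 GM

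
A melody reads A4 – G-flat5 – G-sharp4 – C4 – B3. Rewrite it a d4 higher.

A4: a fourth up reaches D, and 4 semitones makes it Db5.
A diminished fourth up from Gb5 gives Cbb6.
G#4 up a diminished fourth is C5.
A diminished fourth up from C4 gives Fb4.
A diminished fourth up from B3 gives Eb4.

Db5 Cbb6 C5 Fb4 Eb4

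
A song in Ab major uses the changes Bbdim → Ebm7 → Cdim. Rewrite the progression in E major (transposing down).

Ab major down to E major is a diminished fourth; each chord root moves by that interval while the quality stays the same.
Bbdim: root Bb down a diminished fourth → F#, giving F#dim.
Ebm7: root Eb down a diminished fourth → B, giving Bm7.
Cdim: root C down a diminished fourth → G#, giving G#dim.

F#dim Bm7 G#dim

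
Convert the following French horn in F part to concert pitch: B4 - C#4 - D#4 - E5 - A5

E4 F#3 G#3 A4 D5

The French horn in F sounds a perfect fifth below written, so transpose each written note down a perfect fifth.
B4 to E4
C#4 to F#3
D#4 to G#3
E5 to A4
A5 to D5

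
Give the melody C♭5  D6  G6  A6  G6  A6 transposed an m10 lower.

Ab3 B4 E5 F#5 E5 F#5

A minor tenth down from Cb5 gives Ab3.
D6 down a minor tenth is B4.
A minor tenth down from G6 gives E5.
A6: a tenth down reaches F, and 15 semitones makes it F#5.
G6 down a minor tenth is E5.
A6: a tenth down reaches F, and 15 semitones makes it F#5.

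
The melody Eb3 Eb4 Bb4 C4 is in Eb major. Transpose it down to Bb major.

Bb2 Bb3 F4 G3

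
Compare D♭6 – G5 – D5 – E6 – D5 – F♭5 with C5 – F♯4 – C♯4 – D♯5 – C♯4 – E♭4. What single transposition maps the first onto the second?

Take the first pair: Db6 → C5. D to C spans 9 letter names, so the interval is some kind of ninth.
C5 to Db6 is 13 semitones, which makes it a minor ninth; the second version is lower, so the direction is down.
Checking another pair — Fb5 → Eb4 — gives the same interval.

down a minor ninth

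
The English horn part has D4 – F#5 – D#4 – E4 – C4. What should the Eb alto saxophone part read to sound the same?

First find concert pitch: the English horn sounds a perfect fifth below written, so D4 F#5 D#4 E4 C4 sounds G3 B4 G#3 A3 F3.
Then write for Eb alto saxophone: it sounds a major sixth below written, so the part must be a major sixth above concert.
G3 → E4
B4 → G#5
G#3 → E#4
A3 → F#4
F3 → D4

E4 G#5 E#4 F#4 D4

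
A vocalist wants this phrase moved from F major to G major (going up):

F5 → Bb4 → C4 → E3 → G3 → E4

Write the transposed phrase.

From F up to G is a major second; apply that to each pitch.
F5 to G5
Bb4 to C5
C4 to D4
E3 to F#3
G3 to A3
E4 to F#4

G5 C5 D4 F#3 A3 F#4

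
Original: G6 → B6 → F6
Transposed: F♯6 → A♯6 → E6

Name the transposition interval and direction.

down a minor second

Take the first pair: G6 → F#6. G to F spans 2 letter names, so the interval is some kind of second.
F#6 to G6 is 1 semitone, which makes it a minor second; the second version is lower, so the direction is down.
Checking another pair — F6 → E6 — gives the same interval.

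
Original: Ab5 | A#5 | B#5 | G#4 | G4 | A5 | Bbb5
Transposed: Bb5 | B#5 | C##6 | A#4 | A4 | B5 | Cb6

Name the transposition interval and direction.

From Ab5 to Bb5 is 2 letter names — a second of some quality.
Ab5 to Bb5 is 2 semitones, which makes it a major second; the second version is higher, so the direction is up.
Checking another pair — Bbb5 → Cb6 — gives the same interval.

up a major second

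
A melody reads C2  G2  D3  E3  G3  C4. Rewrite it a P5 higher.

C2 -> G2
G2 -> D3
D3 -> A3
E3 -> B3
G3 -> D4
C4 -> G4

G2 D3 A3 B3 D4 G4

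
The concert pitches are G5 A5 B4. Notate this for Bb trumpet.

Written C4 sounds as Bb3 on the Bb trumpet, so concert pitches are written a major second up.
G5 becomes A5
A5 becomes B5
B4 becomes C#5

A5 B5 C#5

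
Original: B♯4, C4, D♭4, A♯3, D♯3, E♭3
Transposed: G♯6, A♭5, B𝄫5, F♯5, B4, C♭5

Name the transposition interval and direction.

up a minor thirteenth

Take the first pair: B#4 → G#6. B to G spans 13 letter names, so the interval is some kind of thirteenth.
B#4 to G#6 is 20 semitones, which makes it a minor thirteenth; the second version is higher, so the direction is up.
Checking another pair — Eb3 → Cb5 — gives the same interval.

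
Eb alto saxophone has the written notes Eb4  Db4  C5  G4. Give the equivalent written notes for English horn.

Db4 Cb4 Bb4 F4

First find concert pitch: the Eb alto saxophone sounds a major sixth below written, so Eb4 Db4 C5 G4 sounds Gb3 Fb3 Eb4 Bb3.
Then write for English horn: it sounds a perfect fifth below written, so the part must be a perfect fifth above concert.
Gb3 → Db4
Fb3 → Cb4
Eb4 → Bb4
Bb3 → F4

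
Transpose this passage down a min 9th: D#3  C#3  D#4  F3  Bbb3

C##2 B#1 C##3 E2 Ab2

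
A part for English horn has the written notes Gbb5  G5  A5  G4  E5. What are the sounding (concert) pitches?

Written C4 on the English horn sounds as F3, a perfect fifth lower; apply that shift to every note.
Gbb5 → Cbb5
G5 → C5
A5 → D5
G4 → C4
E5 → A4

Cbb5 C5 D5 C4 A4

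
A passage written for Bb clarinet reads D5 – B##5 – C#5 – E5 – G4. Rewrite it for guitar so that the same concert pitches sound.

C6 A##6 B5 D6 F5

First find concert pitch: the Bb clarinet sounds a major second below written, so D5 B##5 C#5 E5 G4 sounds C5 A##5 B4 D5 F4.
Then write for guitar: it sounds a perfect octave below written, so the part must be a perfect octave above concert.
C5 → C6
A##5 → A##6
B4 → B5
D5 → D6
F4 → F5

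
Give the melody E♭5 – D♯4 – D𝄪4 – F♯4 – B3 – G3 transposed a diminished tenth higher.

Gbb6 F5 F#5 Ab5 Db5 Bbb4

Eb5 gives Gbb6
D#4 gives F5
D##4 gives F#5
F#4 gives Ab5
B3 gives Db5
G3 gives Bbb4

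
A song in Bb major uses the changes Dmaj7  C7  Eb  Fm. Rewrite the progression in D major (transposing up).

Bb major up to D major is a major third; each chord root moves by that interval while the quality stays the same.
Dmaj7: root D up a major third → F#, giving F#maj7.
C7: root C up a major third → E, giving E7.
Eb: root Eb up a major third → G, giving G.
Fm: root F up a major third → A, giving Am.

F#maj7 E7 G Am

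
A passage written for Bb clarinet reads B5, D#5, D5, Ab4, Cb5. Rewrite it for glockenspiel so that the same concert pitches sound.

First find concert pitch: the Bb clarinet sounds a major second below written, so B5 D#5 D5 Ab4 Cb5 sounds A5 C#5 C5 Gb4 Bbb4.
Then write for glockenspiel: it sounds a perfect fifteenth above written, so the part must be a perfect fifteenth below concert.
A5 → A3
C#5 → C#3
C5 → C3
Gb4 → Gb2
Bbb4 → Bbb2

A3 C#3 C3 Gb2 Bbb2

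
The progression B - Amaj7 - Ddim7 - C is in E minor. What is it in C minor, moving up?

G Fmaj7 Bbdim7 Ab

E minor up to C minor is a minor sixth; each chord root moves by that interval while the quality stays the same.
B: root B up a minor sixth → G, giving G.
Amaj7: root A up a minor sixth → F, giving Fmaj7.
Ddim7: root D up a minor sixth → Bb, giving Bbdim7.
C: root C up a minor sixth → Ab, giving Ab.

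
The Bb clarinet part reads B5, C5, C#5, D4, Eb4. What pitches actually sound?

A5 Bb4 B4 C4 Db4

The Bb clarinet sounds a major second below written, so transpose each written note down a major second.
B5 gives A5
C5 gives Bb4
C#5 gives B4
D4 gives C4
Eb4 gives Db4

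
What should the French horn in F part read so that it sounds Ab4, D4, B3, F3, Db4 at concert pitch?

Written C4 sounds as F3 on the French horn in F, so concert pitches are written a perfect fifth up.
Ab4 -> Eb5
D4 -> A4
B3 -> F#4
F3 -> C4
Db4 -> Ab4

Eb5 A4 F#4 C4 Ab4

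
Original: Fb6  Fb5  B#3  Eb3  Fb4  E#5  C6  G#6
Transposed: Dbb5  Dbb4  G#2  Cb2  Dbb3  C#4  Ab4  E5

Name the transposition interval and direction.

down a major tenth

Take the first pair: Fb6 → Dbb5. F to D spans 10 letter names, so the interval is some kind of tenth.
Dbb5 to Fb6 is 16 semitones, which makes it a major tenth; the second version is lower, so the direction is down.
Checking another pair — G#6 → E5 — gives the same interval.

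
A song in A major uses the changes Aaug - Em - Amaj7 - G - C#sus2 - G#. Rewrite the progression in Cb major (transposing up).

Cbaug Gbm Cbmaj7 Bbb Ebsus2 Bb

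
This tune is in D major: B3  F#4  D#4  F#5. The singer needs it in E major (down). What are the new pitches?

C#3 G#3 E#3 G#4

D major to E major down is a minor seventh, so every note moves down by that interval.
B3 → C#3
F#4 → G#3
D#4 → E#3
F#5 → G#4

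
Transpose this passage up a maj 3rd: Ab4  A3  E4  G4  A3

C5 C#4 G#4 B4 C#4

Ab4: a third up reaches C, and 4 semitones makes it C5.
A major third up from A3 gives C#4.
E4: a third up reaches G, and 4 semitones makes it G#4.
G4 up a major third is B4.
A3 up a major third is C#4.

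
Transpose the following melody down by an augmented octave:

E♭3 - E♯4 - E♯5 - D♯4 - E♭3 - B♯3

Ebb2 E3 E4 D3 Ebb2 B2

Eb3: an octave down reaches E, and 13 semitones makes it Ebb2.
E#4: an octave down reaches E, and 13 semitones makes it E3.
E#5 down an augmented octave is E4.
D#4: an octave down reaches D, and 13 semitones makes it D3.
Eb3: an octave down reaches E, and 13 semitones makes it Ebb2.
B#3: an octave down reaches B, and 13 semitones makes it B2.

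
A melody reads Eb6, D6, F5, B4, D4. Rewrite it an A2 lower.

Eb6 to Dbb6
D6 to Cb6
F5 to Ebb5
B4 to Ab4
D4 to Cb4

Dbb6 Cb6 Ebb5 Ab4 Cb4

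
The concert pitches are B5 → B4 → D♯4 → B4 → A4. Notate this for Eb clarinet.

G#5 G#4 B#3 G#4 F#4

The Eb clarinet sounds a minor third above written, so the written part must be a minor third below concert — transpose each note down.
B5 to G#5
B4 to G#4
D#4 to B#3
B4 to G#4
A4 to F#4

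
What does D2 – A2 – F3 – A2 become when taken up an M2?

E2 B2 G3 B2

D2 → E2
A2 → B2
F3 → G3
A2 → B2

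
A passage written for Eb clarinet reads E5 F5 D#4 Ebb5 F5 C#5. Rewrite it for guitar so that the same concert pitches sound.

First find concert pitch: the Eb clarinet sounds a minor third above written, so E5 F5 D#4 Ebb5 F5 C#5 sounds G5 Ab5 F#4 Gbb5 Ab5 E5.
Then write for guitar: it sounds a perfect octave below written, so the part must be a perfect octave above concert.
G5 → G6
Ab5 → Ab6
F#4 → F#5
Gbb5 → Gbb6
Ab5 → Ab6
E5 → E6

G6 Ab6 F#5 Gbb6 Ab6 E6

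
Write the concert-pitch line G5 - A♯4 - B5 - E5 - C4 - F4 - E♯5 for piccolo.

The piccolo sounds a perfect octave above written, so the written part must be a perfect octave below concert — transpose each note down.
G5 → G4
A#4 → A#3
B5 → B4
E5 → E4
C4 → C3
F4 → F3
E#5 → E#4

G4 A#3 B4 E4 C3 F3 E#4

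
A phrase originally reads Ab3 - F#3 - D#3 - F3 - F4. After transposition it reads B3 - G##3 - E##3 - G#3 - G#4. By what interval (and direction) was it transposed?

Take the first pair: Ab3 → B3. A to B spans 2 letter names, so the interval is some kind of second.
Ab3 to B3 is 3 semitones, which makes it an augmented second; the second version is higher, so the direction is up.
Checking another pair — F4 → G#4 — gives the same interval.

up an augmented second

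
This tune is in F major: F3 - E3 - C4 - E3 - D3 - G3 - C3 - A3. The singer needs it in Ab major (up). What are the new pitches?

From F up to Ab is a minor third; apply that to each pitch.
F3 to Ab3
E3 to G3
C4 to Eb4
E3 to G3
D3 to F3
G3 to Bb3
C3 to Eb3
A3 to C4

Ab3 G3 Eb4 G3 F3 Bb3 Eb3 C4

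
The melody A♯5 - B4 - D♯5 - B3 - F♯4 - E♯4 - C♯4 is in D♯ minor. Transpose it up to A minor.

E6 F5 A5 F4 C5 B4 G4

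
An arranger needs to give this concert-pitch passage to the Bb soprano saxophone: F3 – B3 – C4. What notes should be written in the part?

G3 C#4 D4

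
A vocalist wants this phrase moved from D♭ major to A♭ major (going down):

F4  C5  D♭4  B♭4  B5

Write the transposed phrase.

From D♭ down to A♭ is a perfect fourth; apply that to each pitch.
F4 to C4
C5 to G4
Db4 to Ab3
Bb4 to F4
B5 to F#5

C4 G4 Ab3 F4 F#5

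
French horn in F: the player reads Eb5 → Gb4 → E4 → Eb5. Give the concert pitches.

Written C4 on the French horn in F sounds as F3, a perfect fifth lower; apply that shift to every note.
Eb5 to Ab4
Gb4 to Cb4
E4 to A3
Eb5 to Ab4

Ab4 Cb4 A3 Ab4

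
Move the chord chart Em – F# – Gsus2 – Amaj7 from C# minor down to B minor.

Dm E Fsus2 Gmaj7

C# minor down to B minor is a major second; each chord root moves by that interval while the quality stays the same.
Em: root E down a major second → D, giving Dm.
F#: root F# down a major second → E, giving E.
Gsus2: root G down a major second → F, giving Fsus2.
Amaj7: root A down a major second → G, giving Gmaj7.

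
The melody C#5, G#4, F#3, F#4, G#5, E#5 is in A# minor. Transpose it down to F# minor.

A4 E4 D3 D4 E5 C#5

From A# down to F# is a major third; apply that to each pitch.
C#5 becomes A4
G#4 becomes E4
F#3 becomes D3
F#4 becomes D4
G#5 becomes E5
E#5 becomes C#5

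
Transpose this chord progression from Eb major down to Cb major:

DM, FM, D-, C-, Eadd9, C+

BbM DbM Bb- Ab- Cadd9 Ab+

Eb major down to Cb major is a major third; each chord root moves by that interval while the quality stays the same.
DM: root D down a major third → Bb, giving BbM.
FM: root F down a major third → Db, giving DbM.
D-: root D down a major third → Bb, giving Bb-.
C-: root C down a major third → Ab, giving Ab-.
Eadd9: root E down a major third → C, giving Cadd9.
C+: root C down a major third → Ab, giving Ab+.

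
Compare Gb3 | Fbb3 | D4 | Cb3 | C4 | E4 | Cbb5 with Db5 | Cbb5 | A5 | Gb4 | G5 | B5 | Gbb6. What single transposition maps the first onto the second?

up a perfect twelfth

From Gb3 to Db5 is 12 letter names — a twelfth of some quality.
Gb3 to Db5 is 19 semitones, which makes it a perfect twelfth; the second version is higher, so the direction is up.
Checking another pair — Cbb5 → Gbb6 — gives the same interval.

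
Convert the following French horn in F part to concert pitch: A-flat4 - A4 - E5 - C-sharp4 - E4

Db4 D4 A4 F#3 A3

Written C4 on the French horn in F sounds as F3, a perfect fifth lower; apply that shift to every note.
Ab4 gives Db4
A4 gives D4
E5 gives A4
C#4 gives F#3
E4 gives A3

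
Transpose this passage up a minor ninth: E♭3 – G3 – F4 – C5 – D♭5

Eb3 becomes Fb4
G3 becomes Ab4
F4 becomes Gb5
C5 becomes Db6
Db5 becomes Ebb6

Fb4 Ab4 Gb5 Db6 Ebb6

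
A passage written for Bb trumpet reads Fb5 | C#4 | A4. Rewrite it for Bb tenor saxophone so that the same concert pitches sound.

First find concert pitch: the Bb trumpet sounds a major second below written, so Fb5 C#4 A4 sounds Ebb5 B3 G4.
Then write for Bb tenor saxophone: it sounds a major ninth below written, so the part must be a major ninth above concert.
Ebb5 → Fb6
B3 → C#5
G4 → A5

Fb6 C#5 A5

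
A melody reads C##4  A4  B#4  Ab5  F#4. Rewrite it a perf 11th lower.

G##2 E3 F##3 Eb4 C#3

A perfect eleventh down from C##4 gives G##2.
A4 down a perfect eleventh is E3.
A perfect eleventh down from B#4 gives F##3.
A perfect eleventh down from Ab5 gives Eb4.
A perfect eleventh down from F#4 gives C#3.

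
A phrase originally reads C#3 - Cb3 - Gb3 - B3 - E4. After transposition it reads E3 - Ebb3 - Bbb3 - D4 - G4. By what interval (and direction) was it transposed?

up a minor third

Take the first pair: C#3 → E3. C to E spans 3 letter names, so the interval is some kind of third.
C#3 to E3 is 3 semitones, which makes it a minor third; the second version is higher, so the direction is up.
Checking another pair — E4 → G4 — gives the same interval.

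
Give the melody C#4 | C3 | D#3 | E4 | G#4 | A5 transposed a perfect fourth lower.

G#3 G2 A#2 B3 D#4 E5

C#4: a fourth down reaches G, and 5 semitones makes it G#3.
A perfect fourth down from C3 gives G2.
A perfect fourth down from D#3 gives A#2.
E4 down a perfect fourth is B3.
A perfect fourth down from G#4 gives D#4.
A perfect fourth down from A5 gives E5.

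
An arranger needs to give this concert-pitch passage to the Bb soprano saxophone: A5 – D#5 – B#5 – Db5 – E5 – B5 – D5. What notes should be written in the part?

Written C4 sounds as Bb3 on the Bb soprano saxophone, so concert pitches are written a major second up.
A5 becomes B5
D#5 becomes E#5
B#5 becomes C##6
Db5 becomes Eb5
E5 becomes F#5
B5 becomes C#6
D5 becomes E5

B5 E#5 C##6 Eb5 F#5 C#6 E5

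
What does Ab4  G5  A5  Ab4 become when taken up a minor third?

Cb5 Bb5 C6 Cb5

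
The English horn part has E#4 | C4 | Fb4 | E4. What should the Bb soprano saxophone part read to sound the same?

B#3 G3 Cb4 B3

First find concert pitch: the English horn sounds a perfect fifth below written, so E#4 C4 Fb4 E4 sounds A#3 F3 Bbb3 A3.
Then write for Bb soprano saxophone: it sounds a major second below written, so the part must be a major second above concert.
A#3 → B#3
F3 → G3
Bbb3 → Cb4
A3 → B3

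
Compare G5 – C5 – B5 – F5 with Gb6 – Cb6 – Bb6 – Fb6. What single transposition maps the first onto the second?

up a diminished octave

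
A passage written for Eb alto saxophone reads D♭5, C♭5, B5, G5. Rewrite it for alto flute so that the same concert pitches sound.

Bbb4 Abb4 G5 Eb5

First find concert pitch: the Eb alto saxophone sounds a major sixth below written, so D♭5 C♭5 B5 G5 sounds Fb4 Ebb4 D5 Bb4.
Then write for alto flute: it sounds a perfect fourth below written, so the part must be a perfect fourth above concert.
Fb4 → Bbb4
Ebb4 → Abb4
D5 → G5
Bb4 → Eb5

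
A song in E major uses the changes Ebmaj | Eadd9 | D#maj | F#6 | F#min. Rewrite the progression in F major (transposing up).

E major up to F major is a minor second; each chord root moves by that interval while the quality stays the same.
Ebmaj: root Eb up a minor second → Fb, giving Fbmaj.
Eadd9: root E up a minor second → F, giving Fadd9.
D#maj: root D# up a minor second → E, giving Emaj.
F#6: root F# up a minor second → G, giving G6.
F#min: root F# up a minor second → G, giving Gmin.

Fbmaj Fadd9 Emaj G6 Gmin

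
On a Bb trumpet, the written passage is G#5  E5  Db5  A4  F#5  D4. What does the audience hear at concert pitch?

F#5 D5 Cb5 G4 E5 C4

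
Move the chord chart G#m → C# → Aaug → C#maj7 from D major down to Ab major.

Dm G Ebaug Gmaj7

D major down to Ab major is an augmented fourth; each chord root moves by that interval while the quality stays the same.
G#m: root G# down an augmented fourth → D, giving Dm.
C#: root C# down an augmented fourth → G, giving G.
Aaug: root A down an augmented fourth → Eb, giving Ebaug.
C#maj7: root C# down an augmented fourth → G, giving Gmaj7.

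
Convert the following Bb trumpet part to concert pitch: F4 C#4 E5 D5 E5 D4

Written C4 on the Bb trumpet sounds as Bb3, a major second lower; apply that shift to every note.
F4 to Eb4
C#4 to B3
E5 to D5
D5 to C5
E5 to D5
D4 to C4

Eb4 B3 D5 C5 D5 C4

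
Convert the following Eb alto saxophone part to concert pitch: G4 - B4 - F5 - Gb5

Bb3 D4 Ab4 Bbb4

Written C4 on the Eb alto saxophone sounds as Eb3, a major sixth lower; apply that shift to every note.
G4 becomes Bb3
B4 becomes D4
F5 becomes Ab4
Gb5 becomes Bbb4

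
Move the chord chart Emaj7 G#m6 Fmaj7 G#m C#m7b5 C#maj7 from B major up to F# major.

Bmaj7 D#m6 Cmaj7 D#m G#m7b5 G#maj7

B major up to F# major is a perfect fifth; each chord root moves by that interval while the quality stays the same.
Emaj7: root E up a perfect fifth → B, giving Bmaj7.
G#m6: root G# up a perfect fifth → D#, giving D#m6.
Fmaj7: root F up a perfect fifth → C, giving Cmaj7.
G#m: root G# up a perfect fifth → D#, giving D#m.
C#m7b5: root C# up a perfect fifth → G#, giving G#m7b5.
C#maj7: root C# up a perfect fifth → G#, giving G#maj7.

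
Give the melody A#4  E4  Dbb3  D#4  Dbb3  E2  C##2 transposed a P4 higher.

A perfect fourth up from A#4 gives D#5.
A perfect fourth up from E4 gives A4.
Dbb3 up a perfect fourth is Gbb3.
D#4: a fourth up reaches G, and 5 semitones makes it G#4.
Dbb3: a fourth up reaches G, and 5 semitones makes it Gbb3.
E2: a fourth up reaches A, and 5 semitones makes it A2.
C##2 up a perfect fourth is F##2.

D#5 A4 Gbb3 G#4 Gbb3 A2 F##2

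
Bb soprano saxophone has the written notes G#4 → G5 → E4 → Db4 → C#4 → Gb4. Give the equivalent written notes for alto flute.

B4 Bb5 G4 Fb4 E4 Bbb4

First find concert pitch: the Bb soprano saxophone sounds a major second below written, so G#4 G5 E4 Db4 C#4 Gb4 sounds F#4 F5 D4 Cb4 B3 Fb4.
Then write for alto flute: it sounds a perfect fourth below written, so the part must be a perfect fourth above concert.
F#4 → B4
F5 → Bb5
D4 → G4
Cb4 → Fb4
B3 → E4
Fb4 → Bbb4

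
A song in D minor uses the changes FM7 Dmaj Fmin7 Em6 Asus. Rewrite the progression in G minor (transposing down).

D minor down to G minor is a perfect fifth; each chord root moves by that interval while the quality stays the same.
FM7: root F down a perfect fifth → Bb, giving BbM7.
Dmaj: root D down a perfect fifth → G, giving Gmaj.
Fmin7: root F down a perfect fifth → Bb, giving Bbmin7.
Em6: root E down a perfect fifth → A, giving Am6.
Asus: root A down a perfect fifth → D, giving Dsus.

BbM7 Gmaj Bbmin7 Am6 Dsus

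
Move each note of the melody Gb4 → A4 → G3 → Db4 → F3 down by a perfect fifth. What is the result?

Cb4 D4 C3 Gb3 Bb2

Gb4 gives Cb4
A4 gives D4
G3 gives C3
Db4 gives Gb3
F3 gives Bb2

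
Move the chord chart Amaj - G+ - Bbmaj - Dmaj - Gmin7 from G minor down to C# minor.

D#maj C#+ Emaj G#maj C#min7

G minor down to C# minor is a diminished fifth; each chord root moves by that interval while the quality stays the same.
Amaj: root A down a diminished fifth → D#, giving D#maj.
G+: root G down a diminished fifth → C#, giving C#+.
Bbmaj: root Bb down a diminished fifth → E, giving Emaj.
Dmaj: root D down a diminished fifth → G#, giving G#maj.
Gmin7: root G down a diminished fifth → C#, giving C#min7.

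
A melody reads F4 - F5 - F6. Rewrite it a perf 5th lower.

Bb3 Bb4 Bb5

F4 → Bb3
F5 → Bb4
F6 → Bb5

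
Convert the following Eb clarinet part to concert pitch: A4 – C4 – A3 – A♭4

C5 Eb4 C4 Cb5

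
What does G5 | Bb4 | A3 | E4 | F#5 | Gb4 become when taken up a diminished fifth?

Db6 Fb5 Eb4 Bb4 C6 Dbb5

G5 up a diminished fifth is Db6.
A diminished fifth up from Bb4 gives Fb5.
A3 up a diminished fifth is Eb4.
A diminished fifth up from E4 gives Bb4.
F#5 up a diminished fifth is C6.
Gb4: a fifth up reaches D, and 6 semitones makes it Dbb5.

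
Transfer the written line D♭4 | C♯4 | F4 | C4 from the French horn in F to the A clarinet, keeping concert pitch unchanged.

Bbb3 A3 Db4 Ab3

First find concert pitch: the French horn in F sounds a perfect fifth below written, so D♭4 C♯4 F4 C4 sounds Gb3 F#3 Bb3 F3.
Then write for A clarinet: it sounds a minor third below written, so the part must be a minor third above concert.
Gb3 → Bbb3
F#3 → A3
Bb3 → Db4
F3 → Ab3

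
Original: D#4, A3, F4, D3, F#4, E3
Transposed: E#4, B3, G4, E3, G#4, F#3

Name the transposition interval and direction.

up a major second

Take the first pair: D#4 → E#4. D to E spans 2 letter names, so the interval is some kind of second.
D#4 to E#4 is 2 semitones, which makes it a major second; the second version is higher, so the direction is up.
Checking another pair — E3 → F#3 — gives the same interval.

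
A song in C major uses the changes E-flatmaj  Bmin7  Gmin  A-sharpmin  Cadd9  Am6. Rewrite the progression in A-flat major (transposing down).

C major down to A-flat major is a major third; each chord root moves by that interval while the quality stays the same.
E-flatmaj: root E-flat down a major third → Cb, giving Cbmaj.
Bmin7: root B down a major third → G, giving Gmin7.
Gmin: root G down a major third → Eb, giving Ebmin.
A-sharpmin: root A-sharp down a major third → F#, giving F#min.
Cadd9: root C down a major third → Ab, giving Abadd9.
Am6: root A down a major third → F, giving Fm6.

Cbmaj Gmin7 Ebmin F#min Abadd9 Fm6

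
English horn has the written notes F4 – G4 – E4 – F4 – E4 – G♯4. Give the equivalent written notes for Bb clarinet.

C4 D4 B3 C4 B3 D#4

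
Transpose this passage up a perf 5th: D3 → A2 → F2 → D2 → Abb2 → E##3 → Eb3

D3: a fifth up reaches A, and 7 semitones makes it A3.
A2 up a perfect fifth is E3.
F2 up a perfect fifth is C3.
D2: a fifth up reaches A, and 7 semitones makes it A2.
Abb2: a fifth up reaches E, and 7 semitones makes it Ebb3.
E##3 up a perfect fifth is B##3.
Eb3 up a perfect fifth is Bb3.

A3 E3 C3 A2 Ebb3 B##3 Bb3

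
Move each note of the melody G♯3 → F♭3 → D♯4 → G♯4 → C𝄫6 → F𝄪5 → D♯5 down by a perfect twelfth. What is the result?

G#3 becomes C#2
Fb3 becomes Bbb1
D#4 becomes G#2
G#4 becomes C#3
Cbb6 becomes Fbb4
F##5 becomes B#3
D#5 becomes G#3

C#2 Bbb1 G#2 C#3 Fbb4 B#3 G#3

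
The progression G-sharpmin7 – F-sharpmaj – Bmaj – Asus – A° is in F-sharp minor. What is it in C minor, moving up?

F-sharp minor up to C minor is a diminished fifth; each chord root moves by that interval while the quality stays the same.
G-sharpmin7: root G-sharp up a diminished fifth → D, giving Dmin7.
F-sharpmaj: root F-sharp up a diminished fifth → C, giving Cmaj.
Bmaj: root B up a diminished fifth → F, giving Fmaj.
Asus: root A up a diminished fifth → Eb, giving Ebsus.
A°: root A up a diminished fifth → Eb, giving Eb°.

Dmin7 Cmaj Fmaj Ebsus Eb°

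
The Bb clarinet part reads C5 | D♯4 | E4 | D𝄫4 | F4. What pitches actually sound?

Bb4 C#4 D4 Cbb4 Eb4

Written C4 on the Bb clarinet sounds as Bb3, a major second lower; apply that shift to every note.
C5 to Bb4
D#4 to C#4
E4 to D4
Dbb4 to Cbb4
F4 to Eb4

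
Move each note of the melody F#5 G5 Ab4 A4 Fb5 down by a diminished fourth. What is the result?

F#5 becomes C##5
G5 becomes D#5
Ab4 becomes E4
A4 becomes E#4
Fb5 becomes C5

C##5 D#5 E4 E#4 C5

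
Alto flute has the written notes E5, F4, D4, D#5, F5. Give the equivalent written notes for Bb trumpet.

C#5 D4 B3 B#4 D5

First find concert pitch: the alto flute sounds a perfect fourth below written, so E5 F4 D4 D#5 F5 sounds B4 C4 A3 A#4 C5.
Then write for Bb trumpet: it sounds a major second below written, so the part must be a major second above concert.
B4 → C#5
C4 → D4
A3 → B3
A#4 → B#4
C5 → D5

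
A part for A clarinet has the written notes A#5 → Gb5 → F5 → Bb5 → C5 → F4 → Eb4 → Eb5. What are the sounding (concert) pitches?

Written C4 on the A clarinet sounds as A3, a minor third lower; apply that shift to every note.
A#5 becomes F##5
Gb5 becomes Eb5
F5 becomes D5
Bb5 becomes G5
C5 becomes A4
F4 becomes D4
Eb4 becomes C4
Eb5 becomes C5

F##5 Eb5 D5 G5 A4 D4 C4 C5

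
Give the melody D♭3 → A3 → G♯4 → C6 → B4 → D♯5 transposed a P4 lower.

Ab2 E3 D#4 G5 F#4 A#4

Db3 -> Ab2
A3 -> E3
G#4 -> D#4
C6 -> G5
B4 -> F#4
D#5 -> A#4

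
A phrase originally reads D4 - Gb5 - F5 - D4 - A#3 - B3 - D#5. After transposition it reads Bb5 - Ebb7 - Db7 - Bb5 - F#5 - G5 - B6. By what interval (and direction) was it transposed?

up a minor thirteenth

Take the first pair: D4 → Bb5. D to B spans 13 letter names, so the interval is some kind of thirteenth.
D4 to Bb5 is 20 semitones, which makes it a minor thirteenth; the second version is higher, so the direction is up.
Checking another pair — D#5 → B6 — gives the same interval.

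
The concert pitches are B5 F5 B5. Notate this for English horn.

F#6 C6 F#6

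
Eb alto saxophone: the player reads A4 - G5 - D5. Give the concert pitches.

Written C4 on the Eb alto saxophone sounds as Eb3, a major sixth lower; apply that shift to every note.
A4 -> C4
G5 -> Bb4
D5 -> F4

C4 Bb4 F4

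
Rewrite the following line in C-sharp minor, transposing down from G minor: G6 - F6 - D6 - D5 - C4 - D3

G minor to C-sharp minor down is a diminished fifth, so every note moves down by that interval.
G6 becomes C#6
F6 becomes B5
D6 becomes G#5
D5 becomes G#4
C4 becomes F#3
D3 becomes G#2

C#6 B5 G#5 G#4 F#3 G#2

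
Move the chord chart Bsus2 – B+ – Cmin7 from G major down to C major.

G major down to C major is a perfect fifth; each chord root moves by that interval while the quality stays the same.
Bsus2: root B down a perfect fifth → E, giving Esus2.
B+: root B down a perfect fifth → E, giving E+.
Cmin7: root C down a perfect fifth → F, giving Fmin7.

Esus2 E+ Fmin7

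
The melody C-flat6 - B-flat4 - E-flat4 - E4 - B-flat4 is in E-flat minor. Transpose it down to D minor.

Bb5 A4 D4 D#4 A4

E-flat minor to D minor down is a minor second, so every note moves down by that interval.
Cb6 becomes Bb5
Bb4 becomes A4
Eb4 becomes D4
E4 becomes D#4
Bb4 becomes A4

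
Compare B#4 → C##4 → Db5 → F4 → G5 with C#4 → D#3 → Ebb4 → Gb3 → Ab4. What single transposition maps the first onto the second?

Take the first pair: B#4 → C#4. B to C spans 7 letter names, so the interval is some kind of seventh.
C#4 to B#4 is 11 semitones, which makes it a major seventh; the second version is lower, so the direction is down.
Checking another pair — G5 → Ab4 — gives the same interval.

down a major seventh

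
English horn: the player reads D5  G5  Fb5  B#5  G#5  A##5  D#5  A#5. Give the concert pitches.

G4 C5 Bbb4 E#5 C#5 D##5 G#4 D#5

Written C4 on the English horn sounds as F3, a perfect fifth lower; apply that shift to every note.
D5 → G4
G5 → C5
Fb5 → Bbb4
B#5 → E#5
G#5 → C#5
A##5 → D##5
D#5 → G#4
A#5 → D#5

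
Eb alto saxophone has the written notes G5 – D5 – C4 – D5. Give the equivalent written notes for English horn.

First find concert pitch: the Eb alto saxophone sounds a major sixth below written, so G5 D5 C4 D5 sounds Bb4 F4 Eb3 F4.
Then write for English horn: it sounds a perfect fifth below written, so the part must be a perfect fifth above concert.
Bb4 → F5
F4 → C5
Eb3 → Bb3
F4 → C5

F5 C5 Bb3 C5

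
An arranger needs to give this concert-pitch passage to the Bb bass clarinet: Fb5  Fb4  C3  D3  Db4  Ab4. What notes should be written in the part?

Gb6 Gb5 D4 E4 Eb5 Bb5

Written C4 sounds as Bb2 on the Bb bass clarinet, so concert pitches are written a major ninth up.
Fb5 → Gb6
Fb4 → Gb5
C3 → D4
D3 → E4
Db4 → Eb5
Ab4 → Bb5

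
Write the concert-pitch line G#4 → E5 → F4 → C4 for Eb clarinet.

E#4 C#5 D4 A3

Written C4 sounds as Eb4 on the Eb clarinet, so concert pitches are written a minor third down.
G#4 gives E#4
E5 gives C#5
F4 gives D4
C4 gives A3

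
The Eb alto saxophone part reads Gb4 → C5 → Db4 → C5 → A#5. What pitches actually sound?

Written C4 on the Eb alto saxophone sounds as Eb3, a major sixth lower; apply that shift to every note.
Gb4 gives Bbb3
C5 gives Eb4
Db4 gives Fb3
C5 gives Eb4
A#5 gives C#5

Bbb3 Eb4 Fb3 Eb4 C#5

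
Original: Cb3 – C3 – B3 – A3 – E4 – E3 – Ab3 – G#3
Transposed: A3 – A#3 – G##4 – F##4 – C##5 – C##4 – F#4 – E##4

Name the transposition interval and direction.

up an augmented sixth

From Cb3 to A3 is 6 letter names — a sixth of some quality.
Cb3 to A3 is 10 semitones, which makes it an augmented sixth; the second version is higher, so the direction is up.
Checking another pair — G#3 → E##4 — gives the same interval.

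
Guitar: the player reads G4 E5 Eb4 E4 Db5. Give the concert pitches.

G3 E4 Eb3 E3 Db4

Written C4 on the guitar sounds as C3, a perfect octave lower; apply that shift to every note.
G4 becomes G3
E5 becomes E4
Eb4 becomes Eb3
E4 becomes E3
Db5 becomes Db4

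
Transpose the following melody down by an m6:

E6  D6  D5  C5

E6 gives G#5
D6 gives F#5
D5 gives F#4
C5 gives E4

G#5 F#5 F#4 E4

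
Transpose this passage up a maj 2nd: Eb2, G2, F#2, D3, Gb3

F2 A2 G#2 E3 Ab3

Eb2: a second up reaches F, and 2 semitones makes it F2.
G2 up a major second is A2.
A major second up from F#2 gives G#2.
D3 up a major second is E3.
Gb3 up a major second is Ab3.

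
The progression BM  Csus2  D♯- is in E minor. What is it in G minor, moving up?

DM Ebsus2 F#-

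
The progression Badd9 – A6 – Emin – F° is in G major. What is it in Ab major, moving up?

G major up to Ab major is a minor second; each chord root moves by that interval while the quality stays the same.
Badd9: root B up a minor second → C, giving Cadd9.
A6: root A up a minor second → Bb, giving Bb6.
Emin: root E up a minor second → F, giving Fmin.
F°: root F up a minor second → Gb, giving Gb°.

Cadd9 Bb6 Fmin Gb°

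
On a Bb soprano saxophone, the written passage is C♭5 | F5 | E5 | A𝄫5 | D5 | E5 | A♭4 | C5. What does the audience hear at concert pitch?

Written C4 on the Bb soprano saxophone sounds as Bb3, a major second lower; apply that shift to every note.
Cb5 gives Bbb4
F5 gives Eb5
E5 gives D5
Abb5 gives Gbb5
D5 gives C5
E5 gives D5
Ab4 gives Gb4
C5 gives Bb4

Bbb4 Eb5 D5 Gbb5 C5 D5 Gb4 Bb4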